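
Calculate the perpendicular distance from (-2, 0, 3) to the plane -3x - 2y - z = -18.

distance = |a·x₀ + b·y₀ + c·z₀ - d| / √(a² + b² + c²)
  = |(-3)·(-2) + (-2)·0 + (-1)·3 - (-18)| / √((-3)² + (-2)² + (-1)²)
  = |6 + 0 - 3 + 18| / √(9 + 4 + 1)
  = |21| / √14
  = 21 / 3.742
  ≈ 5.612

5.612


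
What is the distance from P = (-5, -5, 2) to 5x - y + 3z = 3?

distance = |a·x₀ + b·y₀ + c·z₀ - d| / √(a² + b² + c²)
  = |5·(-5) + (-1)·(-5) + 3·2 - 3| / √(5² + (-1)² + 3²)
  = |-25 + 5 + 6 - 3| / √(25 + 1 + 9)
  = |-17| / √35
  = 17 / 5.916
  ≈ 2.874

2.874


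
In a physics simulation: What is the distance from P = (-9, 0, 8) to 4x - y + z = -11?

distance = |a·x₀ + b·y₀ + c·z₀ - d| / √(a² + b² + c²)
  = |4·(-9) + (-1)·0 + 1·8 - (-11)| / √(4² + (-1)² + 1²)
  = |-36 + 0 + 8 + 11| / √(16 + 1 + 1)
  = |-17| / √18
  = 17 / 4.243
  ≈ 4.007

4.007


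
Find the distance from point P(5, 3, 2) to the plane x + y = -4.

distance = |a·x₀ + b·y₀ + c·z₀ - d| / √(a² + b² + c²)
  = |1·5 + 1·3 + 0·2 - (-4)| / √(1² + 1² + 0²)
  = |5 + 3 + 0 + 4| / √(1 + 1 + 0)
  = |12| / √2
  = 12 / 1.414
  ≈ 8.485

8.485


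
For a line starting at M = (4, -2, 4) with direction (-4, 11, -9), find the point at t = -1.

P(t) = M + t·d
  = (4 + (-4)·(-1), -2 + 11·(-1), 4 + (-9)·(-1))
  = (4 + 4, -2 - 11, 4 + 9)
  = (8, -13, 13)

(8, -13, 13)


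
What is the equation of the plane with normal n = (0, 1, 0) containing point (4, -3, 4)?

The plane through P with normal n = (a, b, c) satisfies n·(r - P) = 0,
i.e. ax + by + cz = a·x₀ + b·y₀ + c·z₀.
d = 0·4 + 1·(-3) + 0·4
  = 0 - 3 + 0
  = -3
Equation: y = -3

y = -3


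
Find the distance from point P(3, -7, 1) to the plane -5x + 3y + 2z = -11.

distance = |a·x₀ + b·y₀ + c·z₀ - d| / √(a² + b² + c²)
  = |(-5)·3 + 3·(-7) + 2·1 - (-11)| / √((-5)² + 3² + 2²)
  = |-15 - 21 + 2 + 11| / √(25 + 9 + 4)
  = |-23| / √38
  = 23 / 6.164
  ≈ 3.731

3.731


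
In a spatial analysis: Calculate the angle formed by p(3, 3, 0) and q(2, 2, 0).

p·q = 3·2 + 3·2 + 0·0 = 6 + 6 + 0 = 12
|p| = √(3² + 3² + 0²) = √18 ≈ 4.243
|q| = √(2² + 2² + 0²) = √8 ≈ 2.828
cos θ = (p·q)/(|p||q|) = 12/(4.243·2.828) ≈ 1
θ = arccos(1) ≈ 0°

0°


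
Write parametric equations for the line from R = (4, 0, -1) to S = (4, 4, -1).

Direction vector d = S - R = (4 - 4, 4 + 0, -1 + 1) = (0, 4, 0)
Parametric form r = R + t·d:
x = 4, y = 0 + 4t, z = -1

x = 4, y = 0 + 4t, z = -1


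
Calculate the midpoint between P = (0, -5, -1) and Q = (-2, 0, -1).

M = ((x₁+x₂)/2, (y₁+y₂)/2, (z₁+z₂)/2)
  = ((0 - 2)/2, (-5 + 0)/2, (-1 - 1)/2)
  = (-2/2, -5/2, -2/2)
  = (-1, -2.5, -1)

(-1, -2.5, -1)


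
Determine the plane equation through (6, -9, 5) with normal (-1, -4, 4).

The plane through P with normal n = (a, b, c) satisfies n·(r - P) = 0,
i.e. ax + by + cz = a·x₀ + b·y₀ + c·z₀.
d = (-1)·6 + (-4)·(-9) + 4·5
  = -6 + 36 + 20
  = 50
Equation: -x - 4y + 4z = 50

-x - 4y + 4z = 50


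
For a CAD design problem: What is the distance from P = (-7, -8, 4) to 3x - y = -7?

distance = |a·x₀ + b·y₀ + c·z₀ - d| / √(a² + b² + c²)
  = |3·(-7) + (-1)·(-8) + 0·4 - (-7)| / √(3² + (-1)² + 0²)
  = |-21 + 8 + 0 + 7| / √(9 + 1 + 0)
  = |-6| / √10
  = 6 / 3.162
  ≈ 1.897

1.897


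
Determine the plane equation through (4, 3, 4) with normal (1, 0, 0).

The plane through P with normal n = (a, b, c) satisfies n·(r - P) = 0,
i.e. ax + by + cz = a·x₀ + b·y₀ + c·z₀.
d = 1·4 + 0·3 + 0·4
  = 4 + 0 + 0
  = 4
Equation: x = 4

x = 4


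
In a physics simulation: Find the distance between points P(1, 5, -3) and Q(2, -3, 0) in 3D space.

d = √[(x₂-x₁)² + (y₂-y₁)² + (z₂-z₁)²]
  = √[1² + (-8)² + 3²]
  = √[1 + 64 + 9]
  = √74
  ≈ 8.602

8.602


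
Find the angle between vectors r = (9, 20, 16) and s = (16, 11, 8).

r·s = 9·16 + 20·11 + 16·8 = 144 + 220 + 128 = 492
|r| = √(9² + 20² + 16²) = √737 ≈ 27.15
|s| = √(16² + 11² + 8²) = √441 ≈ 21
cos θ = (r·s)/(|r||s|) = 492/(27.15·21) ≈ 0.863
θ = arccos(0.863) ≈ 30.34°

30.34°


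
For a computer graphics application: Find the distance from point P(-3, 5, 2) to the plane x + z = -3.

distance = |a·x₀ + b·y₀ + c·z₀ - d| / √(a² + b² + c²)
  = |1·(-3) + 0·5 + 1·2 - (-3)| / √(1² + 0² + 1²)
  = |-3 + 0 + 2 + 3| / √(1 + 0 + 1)
  = |2| / √2
  = 2 / 1.414
  ≈ 1.414

1.414


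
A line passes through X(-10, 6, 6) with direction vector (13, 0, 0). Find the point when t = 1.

P(t) = X + t·d
  = (-10 + 13·1, 6 + 0·1, 6 + 0·1)
  = (-10 + 13, 6 + 0, 6 + 0)
  = (3, 6, 6)

(3, 6, 6)


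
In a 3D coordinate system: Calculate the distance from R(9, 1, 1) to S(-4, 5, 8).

d = √[(x₂-x₁)² + (y₂-y₁)² + (z₂-z₁)²]
  = √[(-13)² + 4² + 7²]
  = √[169 + 16 + 49]
  = √234
  ≈ 15.3

15.3


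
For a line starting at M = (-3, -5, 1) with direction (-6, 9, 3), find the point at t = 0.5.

P(t) = M + t·d
  = (-3 + (-6)·0.5, -5 + 9·0.5, 1 + 3·0.5)
  = (-3 - 3, -5 + 4.5, 1 + 1.5)
  = (-6, -0.5, 2.5)

(-6, -0.5, 2.5)


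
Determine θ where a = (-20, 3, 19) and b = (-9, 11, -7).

a·b = (-20)·(-9) + 3·11 + 19·(-7) = 180 + 33 - 133 = 80
|a| = √((-20)² + 3² + 19²) = √770 ≈ 27.75
|b| = √((-9)² + 11² + (-7)²) = √251 ≈ 15.84
cos θ = (a·b)/(|a||b|) = 80/(27.75·15.84) ≈ 0.182
θ = arccos(0.182) ≈ 79.52°

79.52°


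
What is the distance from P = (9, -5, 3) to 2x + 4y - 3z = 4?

distance = |a·x₀ + b·y₀ + c·z₀ - d| / √(a² + b² + c²)
  = |2·9 + 4·(-5) + (-3)·3 - 4| / √(2² + 4² + (-3)²)
  = |18 - 20 - 9 - 4| / √(4 + 16 + 9)
  = |-15| / √29
  = 15 / 5.385
  ≈ 2.785

2.785


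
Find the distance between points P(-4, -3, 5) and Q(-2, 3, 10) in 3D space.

d = √[(x₂-x₁)² + (y₂-y₁)² + (z₂-z₁)²]
  = √[2² + 6² + 5²]
  = √[4 + 36 + 25]
  = √65
  ≈ 8.062

8.062


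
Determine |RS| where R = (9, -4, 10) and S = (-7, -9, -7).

d = √[(x₂-x₁)² + (y₂-y₁)² + (z₂-z₁)²]
  = √[(-16)² + (-5)² + (-17)²]
  = √[256 + 25 + 289]
  = √570
  ≈ 23.87

23.87


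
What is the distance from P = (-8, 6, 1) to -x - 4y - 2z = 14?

distance = |a·x₀ + b·y₀ + c·z₀ - d| / √(a² + b² + c²)
  = |(-1)·(-8) + (-4)·6 + (-2)·1 - 14| / √((-1)² + (-4)² + (-2)²)
  = |8 - 24 - 2 - 14| / √(1 + 16 + 4)
  = |-32| / √21
  = 32 / 4.583
  ≈ 6.983

6.983


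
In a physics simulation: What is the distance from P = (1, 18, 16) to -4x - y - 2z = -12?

distance = |a·x₀ + b·y₀ + c·z₀ - d| / √(a² + b² + c²)
  = |(-4)·1 + (-1)·18 + (-2)·16 - (-12)| / √((-4)² + (-1)² + (-2)²)
  = |-4 - 18 - 32 + 12| / √(16 + 1 + 4)
  = |-42| / √21
  = 42 / 4.583
  ≈ 9.165

9.165


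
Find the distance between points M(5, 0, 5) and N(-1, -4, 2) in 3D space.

d = √[(x₂-x₁)² + (y₂-y₁)² + (z₂-z₁)²]
  = √[(-6)² + (-4)² + (-3)²]
  = √[36 + 16 + 9]
  = √61
  ≈ 7.81

7.81


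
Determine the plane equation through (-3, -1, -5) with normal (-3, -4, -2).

The plane through P with normal n = (a, b, c) satisfies n·(r - P) = 0,
i.e. ax + by + cz = a·x₀ + b·y₀ + c·z₀.
d = (-3)·(-3) + (-4)·(-1) + (-2)·(-5)
  = 9 + 4 + 10
  = 23
Equation: -3x - 4y - 2z = 23

-3x - 4y - 2z = 23


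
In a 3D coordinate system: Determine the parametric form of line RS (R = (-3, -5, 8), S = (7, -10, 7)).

Direction vector d = S - R = (7 + 3, -10 + 5, 7 - 8) = (10, -5, -1)
Parametric form r = R + t·d:
x = -3 + 10t, y = -5 - 5t, z = 8 - t

x = -3 + 10t, y = -5 - 5t, z = 8 - t


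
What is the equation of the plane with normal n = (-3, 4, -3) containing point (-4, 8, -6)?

The plane through P with normal n = (a, b, c) satisfies n·(r - P) = 0,
i.e. ax + by + cz = a·x₀ + b·y₀ + c·z₀.
d = (-3)·(-4) + 4·8 + (-3)·(-6)
  = 12 + 32 + 18
  = 62
Equation: -3x + 4y - 3z = 62

-3x + 4y - 3z = 62


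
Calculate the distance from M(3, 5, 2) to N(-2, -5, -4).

d = √[(x₂-x₁)² + (y₂-y₁)² + (z₂-z₁)²]
  = √[(-5)² + (-10)² + (-6)²]
  = √[25 + 100 + 36]
  = √161
  ≈ 12.69

12.69


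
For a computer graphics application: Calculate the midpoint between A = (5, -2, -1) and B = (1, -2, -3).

M = ((x₁+x₂)/2, (y₁+y₂)/2, (z₁+z₂)/2)
  = ((5 + 1)/2, (-2 - 2)/2, (-1 - 3)/2)
  = (6/2, -4/2, -4/2)
  = (3, -2, -2)

(3, -2, -2)


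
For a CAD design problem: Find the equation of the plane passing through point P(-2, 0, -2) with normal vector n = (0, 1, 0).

The plane through P with normal n = (a, b, c) satisfies n·(r - P) = 0,
i.e. ax + by + cz = a·x₀ + b·y₀ + c·z₀.
d = 0·(-2) + 1·0 + 0·(-2)
  = 0 + 0 + 0
  = 0
Equation: y = 0

y = 0


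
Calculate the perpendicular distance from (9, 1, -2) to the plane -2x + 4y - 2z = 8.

distance = |a·x₀ + b·y₀ + c·z₀ - d| / √(a² + b² + c²)
  = |(-2)·9 + 4·1 + (-2)·(-2) - 8| / √((-2)² + 4² + (-2)²)
  = |-18 + 4 + 4 - 8| / √(4 + 16 + 4)
  = |-18| / √24
  = 18 / 4.899
  ≈ 3.674

3.674


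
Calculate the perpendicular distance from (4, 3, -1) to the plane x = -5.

distance = |a·x₀ + b·y₀ + c·z₀ - d| / √(a² + b² + c²)
  = |1·4 + 0·3 + 0·(-1) - (-5)| / √(1² + 0² + 0²)
  = |4 + 0 + 0 + 5| / √(1 + 0 + 0)
  = |9| / √1
  = 9 / 1
  ≈ 9

9


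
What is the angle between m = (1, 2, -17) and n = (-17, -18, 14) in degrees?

m·n = 1·(-17) + 2·(-18) + (-17)·14 = -17 - 36 - 238 = -291
|m| = √(1² + 2² + (-17)²) = √294 ≈ 17.15
|n| = √((-17)² + (-18)² + 14²) = √809 ≈ 28.44
cos θ = (m·n)/(|m||n|) = -291/(17.15·28.44) ≈ -0.5967
θ = arccos(-0.5967) ≈ 126.6°

126.6°


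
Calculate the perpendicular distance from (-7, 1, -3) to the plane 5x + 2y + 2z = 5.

distance = |a·x₀ + b·y₀ + c·z₀ - d| / √(a² + b² + c²)
  = |5·(-7) + 2·1 + 2·(-3) - 5| / √(5² + 2² + 2²)
  = |-35 + 2 - 6 - 5| / √(25 + 4 + 4)
  = |-44| / √33
  = 44 / 5.745
  ≈ 7.659

7.659


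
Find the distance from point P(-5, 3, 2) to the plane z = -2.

distance = |a·x₀ + b·y₀ + c·z₀ - d| / √(a² + b² + c²)
  = |0·(-5) + 0·3 + 1·2 - (-2)| / √(0² + 0² + 1²)
  = |0 + 0 + 2 + 2| / √(0 + 0 + 1)
  = |4| / √1
  = 4 / 1
  ≈ 4

4


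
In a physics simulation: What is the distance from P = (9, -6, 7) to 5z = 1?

distance = |a·x₀ + b·y₀ + c·z₀ - d| / √(a² + b² + c²)
  = |0·9 + 0·(-6) + 5·7 - 1| / √(0² + 0² + 5²)
  = |0 + 0 + 35 - 1| / √(0 + 0 + 25)
  = |34| / √25
  = 34 / 5
  ≈ 6.8

6.8


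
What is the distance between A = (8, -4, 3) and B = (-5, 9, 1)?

d = √[(x₂-x₁)² + (y₂-y₁)² + (z₂-z₁)²]
  = √[(-13)² + 13² + (-2)²]
  = √[169 + 169 + 4]
  = √342
  ≈ 18.49

18.49


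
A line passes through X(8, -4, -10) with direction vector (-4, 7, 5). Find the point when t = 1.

P(t) = X + t·d
  = (8 + (-4)·1, -4 + 7·1, -10 + 5·1)
  = (8 - 4, -4 + 7, -10 + 5)
  = (4, 3, -5)

(4, 3, -5)


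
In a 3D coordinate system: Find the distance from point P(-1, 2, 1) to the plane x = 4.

distance = |a·x₀ + b·y₀ + c·z₀ - d| / √(a² + b² + c²)
  = |1·(-1) + 0·2 + 0·1 - 4| / √(1² + 0² + 0²)
  = |-1 + 0 + 0 - 4| / √(1 + 0 + 0)
  = |-5| / √1
  = 5 / 1
  ≈ 5

5


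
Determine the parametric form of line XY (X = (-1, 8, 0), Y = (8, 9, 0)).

Direction vector d = Y - X = (8 + 1, 9 - 8, 0 + 0) = (9, 1, 0)
Parametric form r = X + t·d:
x = -1 + 9t, y = 8 + t, z = 0

x = -1 + 9t, y = 8 + t, z = 0


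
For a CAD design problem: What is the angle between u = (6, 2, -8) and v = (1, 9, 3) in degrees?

u·v = 6·1 + 2·9 + (-8)·3 = 6 + 18 - 24 = 0
|u| = √(6² + 2² + (-8)²) = √104 ≈ 10.2
|v| = √(1² + 9² + 3²) = √91 ≈ 9.539
cos θ = (u·v)/(|u||v|) = 0/(10.2·9.539) ≈ 0
θ = arccos(0) ≈ 90°

90°


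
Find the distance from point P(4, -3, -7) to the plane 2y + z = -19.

distance = |a·x₀ + b·y₀ + c·z₀ - d| / √(a² + b² + c²)
  = |0·4 + 2·(-3) + 1·(-7) - (-19)| / √(0² + 2² + 1²)
  = |0 - 6 - 7 + 19| / √(0 + 4 + 1)
  = |6| / √5
  = 6 / 2.236
  ≈ 2.683

2.683


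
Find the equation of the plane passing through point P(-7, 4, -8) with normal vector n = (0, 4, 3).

The plane through P with normal n = (a, b, c) satisfies n·(r - P) = 0,
i.e. ax + by + cz = a·x₀ + b·y₀ + c·z₀.
d = 0·(-7) + 4·4 + 3·(-8)
  = 0 + 16 - 24
  = -8
Equation: 4y + 3z = -8

4y + 3z = -8


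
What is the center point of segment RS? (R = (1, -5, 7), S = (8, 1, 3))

M = ((x₁+x₂)/2, (y₁+y₂)/2, (z₁+z₂)/2)
  = ((1 + 8)/2, (-5 + 1)/2, (7 + 3)/2)
  = (9/2, -4/2, 10/2)
  = (4.5, -2, 5)

(4.5, -2, 5)


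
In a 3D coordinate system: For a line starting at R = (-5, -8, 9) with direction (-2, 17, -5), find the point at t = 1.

P(t) = R + t·d
  = (-5 + (-2)·1, -8 + 17·1, 9 + (-5)·1)
  = (-5 - 2, -8 + 17, 9 - 5)
  = (-7, 9, 4)

(-7, 9, 4)


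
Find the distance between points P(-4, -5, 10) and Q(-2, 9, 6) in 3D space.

d = √[(x₂-x₁)² + (y₂-y₁)² + (z₂-z₁)²]
  = √[2² + 14² + (-4)²]
  = √[4 + 196 + 16]
  = √216
  ≈ 14.7

14.7


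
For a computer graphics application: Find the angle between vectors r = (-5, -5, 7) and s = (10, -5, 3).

r·s = (-5)·10 + (-5)·(-5) + 7·3 = -50 + 25 + 21 = -4
|r| = √((-5)² + (-5)² + 7²) = √99 ≈ 9.95
|s| = √(10² + (-5)² + 3²) = √134 ≈ 11.58
cos θ = (r·s)/(|r||s|) = -4/(9.95·11.58) ≈ -0.03473
θ = arccos(-0.03473) ≈ 91.99°

91.99°


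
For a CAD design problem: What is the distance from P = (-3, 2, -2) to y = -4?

distance = |a·x₀ + b·y₀ + c·z₀ - d| / √(a² + b² + c²)
  = |0·(-3) + 1·2 + 0·(-2) - (-4)| / √(0² + 1² + 0²)
  = |0 + 2 + 0 + 4| / √(0 + 1 + 0)
  = |6| / √1
  = 6 / 1
  ≈ 6

6


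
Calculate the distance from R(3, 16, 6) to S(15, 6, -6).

d = √[(x₂-x₁)² + (y₂-y₁)² + (z₂-z₁)²]
  = √[12² + (-10)² + (-12)²]
  = √[144 + 100 + 144]
  = √388
  ≈ 19.7

19.7


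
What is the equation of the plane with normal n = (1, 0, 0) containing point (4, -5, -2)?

The plane through P with normal n = (a, b, c) satisfies n·(r - P) = 0,
i.e. ax + by + cz = a·x₀ + b·y₀ + c·z₀.
d = 1·4 + 0·(-5) + 0·(-2)
  = 4 + 0 + 0
  = 4
Equation: x = 4

x = 4


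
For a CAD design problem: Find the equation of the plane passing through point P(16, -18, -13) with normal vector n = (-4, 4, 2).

The plane through P with normal n = (a, b, c) satisfies n·(r - P) = 0,
i.e. ax + by + cz = a·x₀ + b·y₀ + c·z₀.
d = (-4)·16 + 4·(-18) + 2·(-13)
  = -64 - 72 - 26
  = -162
Equation: -4x + 4y + 2z = -162

-4x + 4y + 2z = -162


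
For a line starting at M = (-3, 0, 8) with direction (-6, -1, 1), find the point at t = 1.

P(t) = M + t·d
  = (-3 + (-6)·1, 0 + (-1)·1, 8 + 1·1)
  = (-3 - 6, 0 - 1, 8 + 1)
  = (-9, -1, 9)

(-9, -1, 9)


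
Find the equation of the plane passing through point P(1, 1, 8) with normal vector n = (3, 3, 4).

The plane through P with normal n = (a, b, c) satisfies n·(r - P) = 0,
i.e. ax + by + cz = a·x₀ + b·y₀ + c·z₀.
d = 3·1 + 3·1 + 4·8
  = 3 + 3 + 32
  = 38
Equation: 3x + 3y + 4z = 38

3x + 3y + 4z = 38


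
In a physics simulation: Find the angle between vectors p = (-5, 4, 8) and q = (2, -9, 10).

p·q = (-5)·2 + 4·(-9) + 8·10 = -10 - 36 + 80 = 34
|p| = √((-5)² + 4² + 8²) = √105 ≈ 10.25
|q| = √(2² + (-9)² + 10²) = √185 ≈ 13.6
cos θ = (p·q)/(|p||q|) = 34/(10.25·13.6) ≈ 0.2439
θ = arccos(0.2439) ≈ 75.88°

75.88°


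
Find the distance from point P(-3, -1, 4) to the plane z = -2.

distance = |a·x₀ + b·y₀ + c·z₀ - d| / √(a² + b² + c²)
  = |0·(-3) + 0·(-1) + 1·4 - (-2)| / √(0² + 0² + 1²)
  = |0 + 0 + 4 + 2| / √(0 + 0 + 1)
  = |6| / √1
  = 6 / 1
  ≈ 6

6


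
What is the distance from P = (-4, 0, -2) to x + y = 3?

distance = |a·x₀ + b·y₀ + c·z₀ - d| / √(a² + b² + c²)
  = |1·(-4) + 1·0 + 0·(-2) - 3| / √(1² + 1² + 0²)
  = |-4 + 0 + 0 - 3| / √(1 + 1 + 0)
  = |-7| / √2
  = 7 / 1.414
  ≈ 4.95

4.95


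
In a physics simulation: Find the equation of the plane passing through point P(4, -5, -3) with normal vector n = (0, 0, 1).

The plane through P with normal n = (a, b, c) satisfies n·(r - P) = 0,
i.e. ax + by + cz = a·x₀ + b·y₀ + c·z₀.
d = 0·4 + 0·(-5) + 1·(-3)
  = 0 + 0 - 3
  = -3
Equation: z = -3

z = -3


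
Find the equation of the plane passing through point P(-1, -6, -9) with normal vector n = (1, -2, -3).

The plane through P with normal n = (a, b, c) satisfies n·(r - P) = 0,
i.e. ax + by + cz = a·x₀ + b·y₀ + c·z₀.
d = 1·(-1) + (-2)·(-6) + (-3)·(-9)
  = -1 + 12 + 27
  = 38
Equation: x - 2y - 3z = 38

x - 2y - 3z = 38


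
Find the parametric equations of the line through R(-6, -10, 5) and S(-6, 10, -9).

Direction vector d = S - R = (-6 + 6, 10 + 10, -9 - 5) = (0, 20, -14)
Parametric form r = R + t·d:
x = -6, y = -10 + 20t, z = 5 - 14t

x = -6, y = -10 + 20t, z = 5 - 14t


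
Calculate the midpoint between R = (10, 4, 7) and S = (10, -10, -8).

M = ((x₁+x₂)/2, (y₁+y₂)/2, (z₁+z₂)/2)
  = ((10 + 10)/2, (4 - 10)/2, (7 - 8)/2)
  = (20/2, -6/2, -1/2)
  = (10, -3, -0.5)

(10, -3, -0.5)


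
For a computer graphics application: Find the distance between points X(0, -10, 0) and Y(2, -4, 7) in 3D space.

d = √[(x₂-x₁)² + (y₂-y₁)² + (z₂-z₁)²]
  = √[2² + 6² + 7²]
  = √[4 + 36 + 49]
  = √89
  ≈ 9.434

9.434


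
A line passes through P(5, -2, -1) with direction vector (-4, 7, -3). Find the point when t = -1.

P(t) = P + t·d
  = (5 + (-4)·(-1), -2 + 7·(-1), -1 + (-3)·(-1))
  = (5 + 4, -2 - 7, -1 + 3)
  = (9, -9, 2)

(9, -9, 2)


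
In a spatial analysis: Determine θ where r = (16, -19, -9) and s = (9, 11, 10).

r·s = 16·9 + (-19)·11 + (-9)·10 = 144 - 209 - 90 = -155
|r| = √(16² + (-19)² + (-9)²) = √698 ≈ 26.42
|s| = √(9² + 11² + 10²) = √302 ≈ 17.38
cos θ = (r·s)/(|r||s|) = -155/(26.42·17.38) ≈ -0.3376
θ = arccos(-0.3376) ≈ 109.7°

109.7°


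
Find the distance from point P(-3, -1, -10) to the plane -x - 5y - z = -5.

distance = |a·x₀ + b·y₀ + c·z₀ - d| / √(a² + b² + c²)
  = |(-1)·(-3) + (-5)·(-1) + (-1)·(-10) - (-5)| / √((-1)² + (-5)² + (-1)²)
  = |3 + 5 + 10 + 5| / √(1 + 25 + 1)
  = |23| / √27
  = 23 / 5.196
  ≈ 4.426

4.426


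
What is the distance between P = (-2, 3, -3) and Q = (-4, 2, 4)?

d = √[(x₂-x₁)² + (y₂-y₁)² + (z₂-z₁)²]
  = √[(-2)² + (-1)² + 7²]
  = √[4 + 1 + 49]
  = √54
  ≈ 7.348

7.348


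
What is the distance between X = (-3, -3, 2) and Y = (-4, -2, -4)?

d = √[(x₂-x₁)² + (y₂-y₁)² + (z₂-z₁)²]
  = √[(-1)² + 1² + (-6)²]
  = √[1 + 1 + 36]
  = √38
  ≈ 6.164

6.164


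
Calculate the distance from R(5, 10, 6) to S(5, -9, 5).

d = √[(x₂-x₁)² + (y₂-y₁)² + (z₂-z₁)²]
  = √[0² + (-19)² + (-1)²]
  = √[0 + 361 + 1]
  = √362
  ≈ 19.03

19.03


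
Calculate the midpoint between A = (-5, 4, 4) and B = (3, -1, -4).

M = ((x₁+x₂)/2, (y₁+y₂)/2, (z₁+z₂)/2)
  = ((-5 + 3)/2, (4 - 1)/2, (4 - 4)/2)
  = (-2/2, 3/2, 0/2)
  = (-1, 1.5, 0)

(-1, 1.5, 0)


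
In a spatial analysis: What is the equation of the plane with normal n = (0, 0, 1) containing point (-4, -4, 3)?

The plane through P with normal n = (a, b, c) satisfies n·(r - P) = 0,
i.e. ax + by + cz = a·x₀ + b·y₀ + c·z₀.
d = 0·(-4) + 0·(-4) + 1·3
  = 0 + 0 + 3
  = 3
Equation: z = 3

z = 3


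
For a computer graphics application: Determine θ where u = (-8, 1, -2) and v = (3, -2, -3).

u·v = (-8)·3 + 1·(-2) + (-2)·(-3) = -24 - 2 + 6 = -20
|u| = √((-8)² + 1² + (-2)²) = √69 ≈ 8.307
|v| = √(3² + (-2)² + (-3)²) = √22 ≈ 4.69
cos θ = (u·v)/(|u||v|) = -20/(8.307·4.69) ≈ -0.5133
θ = arccos(-0.5133) ≈ 120.9°

120.9°


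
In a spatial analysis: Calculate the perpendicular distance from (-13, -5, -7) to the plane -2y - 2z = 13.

distance = |a·x₀ + b·y₀ + c·z₀ - d| / √(a² + b² + c²)
  = |0·(-13) + (-2)·(-5) + (-2)·(-7) - 13| / √(0² + (-2)² + (-2)²)
  = |0 + 10 + 14 - 13| / √(0 + 4 + 4)
  = |11| / √8
  = 11 / 2.828
  ≈ 3.889

3.889


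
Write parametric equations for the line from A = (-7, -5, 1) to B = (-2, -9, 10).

Direction vector d = B - A = (-2 + 7, -9 + 5, 10 - 1) = (5, -4, 9)
Parametric form r = A + t·d:
x = -7 + 5t, y = -5 - 4t, z = 1 + 9t

x = -7 + 5t, y = -5 - 4t, z = 1 + 9t


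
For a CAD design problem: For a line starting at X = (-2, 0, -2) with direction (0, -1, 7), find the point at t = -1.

P(t) = X + t·d
  = (-2 + 0·(-1), 0 + (-1)·(-1), -2 + 7·(-1))
  = (-2 + 0, 0 + 1, -2 - 7)
  = (-2, 1, -9)

(-2, 1, -9)


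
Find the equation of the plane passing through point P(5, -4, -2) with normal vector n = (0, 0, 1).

The plane through P with normal n = (a, b, c) satisfies n·(r - P) = 0,
i.e. ax + by + cz = a·x₀ + b·y₀ + c·z₀.
d = 0·5 + 0·(-4) + 1·(-2)
  = 0 + 0 - 2
  = -2
Equation: z = -2

z = -2


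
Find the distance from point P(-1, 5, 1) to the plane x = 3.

distance = |a·x₀ + b·y₀ + c·z₀ - d| / √(a² + b² + c²)
  = |1·(-1) + 0·5 + 0·1 - 3| / √(1² + 0² + 0²)
  = |-1 + 0 + 0 - 3| / √(1 + 0 + 0)
  = |-4| / √1
  = 4 / 1
  ≈ 4

4


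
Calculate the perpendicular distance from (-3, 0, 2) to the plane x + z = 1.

distance = |a·x₀ + b·y₀ + c·z₀ - d| / √(a² + b² + c²)
  = |1·(-3) + 0·0 + 1·2 - 1| / √(1² + 0² + 1²)
  = |-3 + 0 + 2 - 1| / √(1 + 0 + 1)
  = |-2| / √2
  = 2 / 1.414
  ≈ 1.414

1.414


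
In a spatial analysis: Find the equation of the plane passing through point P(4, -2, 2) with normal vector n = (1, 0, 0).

The plane through P with normal n = (a, b, c) satisfies n·(r - P) = 0,
i.e. ax + by + cz = a·x₀ + b·y₀ + c·z₀.
d = 1·4 + 0·(-2) + 0·2
  = 4 + 0 + 0
  = 4
Equation: x = 4

x = 4


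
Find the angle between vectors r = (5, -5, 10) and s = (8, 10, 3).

r·s = 5·8 + (-5)·10 + 10·3 = 40 - 50 + 30 = 20
|r| = √(5² + (-5)² + 10²) = √150 ≈ 12.25
|s| = √(8² + 10² + 3²) = √173 ≈ 13.15
cos θ = (r·s)/(|r||s|) = 20/(12.25·13.15) ≈ 0.1242
θ = arccos(0.1242) ≈ 82.87°

82.87°


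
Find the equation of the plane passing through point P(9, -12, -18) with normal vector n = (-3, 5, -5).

The plane through P with normal n = (a, b, c) satisfies n·(r - P) = 0,
i.e. ax + by + cz = a·x₀ + b·y₀ + c·z₀.
d = (-3)·9 + 5·(-12) + (-5)·(-18)
  = -27 - 60 + 90
  = 3
Equation: -3x + 5y - 5z = 3

-3x + 5y - 5z = 3


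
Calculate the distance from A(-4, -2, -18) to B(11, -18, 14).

d = √[(x₂-x₁)² + (y₂-y₁)² + (z₂-z₁)²]
  = √[15² + (-16)² + 32²]
  = √[225 + 256 + 1024]
  = √1505
  ≈ 38.79

38.79


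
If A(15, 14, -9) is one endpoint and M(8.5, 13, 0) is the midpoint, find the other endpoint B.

B = 2M - A
  = (2·8.5 - 15, 2·13 - 14, 2·0 - (-9))
  = (17 - 15, 26 - 14, 0 + 9)
  = (2, 12, 9)

(2, 12, 9)


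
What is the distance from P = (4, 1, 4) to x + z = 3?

distance = |a·x₀ + b·y₀ + c·z₀ - d| / √(a² + b² + c²)
  = |1·4 + 0·1 + 1·4 - 3| / √(1² + 0² + 1²)
  = |4 + 0 + 4 - 3| / √(1 + 0 + 1)
  = |5| / √2
  = 5 / 1.414
  ≈ 3.536

3.536


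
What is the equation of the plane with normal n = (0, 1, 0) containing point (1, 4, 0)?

The plane through P with normal n = (a, b, c) satisfies n·(r - P) = 0,
i.e. ax + by + cz = a·x₀ + b·y₀ + c·z₀.
d = 0·1 + 1·4 + 0·0
  = 0 + 4 + 0
  = 4
Equation: y = 4

y = 4


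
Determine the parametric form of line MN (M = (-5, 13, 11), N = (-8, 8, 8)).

Direction vector d = N - M = (-8 + 5, 8 - 13, 8 - 11) = (-3, -5, -3)
Parametric form r = M + t·d:
x = -5 - 3t, y = 13 - 5t, z = 11 - 3t

x = -5 - 3t, y = 13 - 5t, z = 11 - 3t


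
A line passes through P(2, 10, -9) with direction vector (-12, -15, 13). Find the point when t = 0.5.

P(t) = P + t·d
  = (2 + (-12)·0.5, 10 + (-15)·0.5, -9 + 13·0.5)
  = (2 - 6, 10 - 7.5, -9 + 6.5)
  = (-4, 2.5, -2.5)

(-4, 2.5, -2.5)


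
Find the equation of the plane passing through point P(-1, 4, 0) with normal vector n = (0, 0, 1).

The plane through P with normal n = (a, b, c) satisfies n·(r - P) = 0,
i.e. ax + by + cz = a·x₀ + b·y₀ + c·z₀.
d = 0·(-1) + 0·4 + 1·0
  = 0 + 0 + 0
  = 0
Equation: z = 0

z = 0


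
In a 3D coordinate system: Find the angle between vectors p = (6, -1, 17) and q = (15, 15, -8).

p·q = 6·15 + (-1)·15 + 17·(-8) = 90 - 15 - 136 = -61
|p| = √(6² + (-1)² + 17²) = √326 ≈ 18.06
|q| = √(15² + 15² + (-8)²) = √514 ≈ 22.67
cos θ = (p·q)/(|p||q|) = -61/(18.06·22.67) ≈ -0.149
θ = arccos(-0.149) ≈ 98.57°

98.57°


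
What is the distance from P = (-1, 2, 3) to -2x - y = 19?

distance = |a·x₀ + b·y₀ + c·z₀ - d| / √(a² + b² + c²)
  = |(-2)·(-1) + (-1)·2 + 0·3 - 19| / √((-2)² + (-1)² + 0²)
  = |2 - 2 + 0 - 19| / √(4 + 1 + 0)
  = |-19| / √5
  = 19 / 2.236
  ≈ 8.497

8.497


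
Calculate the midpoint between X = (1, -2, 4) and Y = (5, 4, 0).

M = ((x₁+x₂)/2, (y₁+y₂)/2, (z₁+z₂)/2)
  = ((1 + 5)/2, (-2 + 4)/2, (4 + 0)/2)
  = (6/2, 2/2, 4/2)
  = (3, 1, 2)

(3, 1, 2)


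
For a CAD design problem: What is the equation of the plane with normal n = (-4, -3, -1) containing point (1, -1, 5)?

The plane through P with normal n = (a, b, c) satisfies n·(r - P) = 0,
i.e. ax + by + cz = a·x₀ + b·y₀ + c·z₀.
d = (-4)·1 + (-3)·(-1) + (-1)·5
  = -4 + 3 - 5
  = -6
Equation: -4x - 3y - z = -6

-4x - 3y - z = -6


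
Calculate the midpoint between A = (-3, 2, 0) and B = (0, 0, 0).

M = ((x₁+x₂)/2, (y₁+y₂)/2, (z₁+z₂)/2)
  = ((-3 + 0)/2, (2 + 0)/2, (0 + 0)/2)
  = (-3/2, 2/2, 0/2)
  = (-1.5, 1, 0)

(-1.5, 1, 0)


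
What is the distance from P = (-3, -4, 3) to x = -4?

distance = |a·x₀ + b·y₀ + c·z₀ - d| / √(a² + b² + c²)
  = |1·(-3) + 0·(-4) + 0·3 - (-4)| / √(1² + 0² + 0²)
  = |-3 + 0 + 0 + 4| / √(1 + 0 + 0)
  = |1| / √1
  = 1 / 1
  ≈ 1

1


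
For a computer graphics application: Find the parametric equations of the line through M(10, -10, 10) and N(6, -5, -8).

Direction vector d = N - M = (6 - 10, -5 + 10, -8 - 10) = (-4, 5, -18)
Parametric form r = M + t·d:
x = 10 - 4t, y = -10 + 5t, z = 10 - 18t

x = 10 - 4t, y = -10 + 5t, z = 10 - 18t


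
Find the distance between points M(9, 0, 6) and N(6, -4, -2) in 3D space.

d = √[(x₂-x₁)² + (y₂-y₁)² + (z₂-z₁)²]
  = √[(-3)² + (-4)² + (-8)²]
  = √[9 + 16 + 64]
  = √89
  ≈ 9.434

9.434


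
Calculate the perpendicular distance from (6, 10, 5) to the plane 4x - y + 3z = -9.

distance = |a·x₀ + b·y₀ + c·z₀ - d| / √(a² + b² + c²)
  = |4·6 + (-1)·10 + 3·5 - (-9)| / √(4² + (-1)² + 3²)
  = |24 - 10 + 15 + 9| / √(16 + 1 + 9)
  = |38| / √26
  = 38 / 5.099
  ≈ 7.452

7.452


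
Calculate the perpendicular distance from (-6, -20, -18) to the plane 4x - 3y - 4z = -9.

distance = |a·x₀ + b·y₀ + c·z₀ - d| / √(a² + b² + c²)
  = |4·(-6) + (-3)·(-20) + (-4)·(-18) - (-9)| / √(4² + (-3)² + (-4)²)
  = |-24 + 60 + 72 + 9| / √(16 + 9 + 16)
  = |117| / √41
  = 117 / 6.403
  ≈ 18.27

18.27


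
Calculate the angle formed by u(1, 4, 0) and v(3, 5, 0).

u·v = 1·3 + 4·5 + 0·0 = 3 + 20 + 0 = 23
|u| = √(1² + 4² + 0²) = √17 ≈ 4.123
|v| = √(3² + 5² + 0²) = √34 ≈ 5.831
cos θ = (u·v)/(|u||v|) = 23/(4.123·5.831) ≈ 0.9567
θ = arccos(0.9567) ≈ 16.93°

16.93°


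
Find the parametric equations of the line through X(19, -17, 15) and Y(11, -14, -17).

Direction vector d = Y - X = (11 - 19, -14 + 17, -17 - 15) = (-8, 3, -32)
Parametric form r = X + t·d:
x = 19 - 8t, y = -17 + 3t, z = 15 - 32t

x = 19 - 8t, y = -17 + 3t, z = 15 - 32t


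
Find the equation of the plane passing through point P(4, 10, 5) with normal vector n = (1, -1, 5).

The plane through P with normal n = (a, b, c) satisfies n·(r - P) = 0,
i.e. ax + by + cz = a·x₀ + b·y₀ + c·z₀.
d = 1·4 + (-1)·10 + 5·5
  = 4 - 10 + 25
  = 19
Equation: x - y + 5z = 19

x - y + 5z = 19


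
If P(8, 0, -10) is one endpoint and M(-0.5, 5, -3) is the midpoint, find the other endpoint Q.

Q = 2M - P
  = (2·(-0.5) - 8, 2·5 - 0, 2·(-3) - (-10))
  = (-1 - 8, 10 + 0, -6 + 10)
  = (-9, 10, 4)

(-9, 10, 4)


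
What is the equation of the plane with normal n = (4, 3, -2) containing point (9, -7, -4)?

The plane through P with normal n = (a, b, c) satisfies n·(r - P) = 0,
i.e. ax + by + cz = a·x₀ + b·y₀ + c·z₀.
d = 4·9 + 3·(-7) + (-2)·(-4)
  = 36 - 21 + 8
  = 23
Equation: 4x + 3y - 2z = 23

4x + 3y - 2z = 23


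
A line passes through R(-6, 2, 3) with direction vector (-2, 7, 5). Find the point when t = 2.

P(t) = R + t·d
  = (-6 + (-2)·2, 2 + 7·2, 3 + 5·2)
  = (-6 - 4, 2 + 14, 3 + 10)
  = (-10, 16, 13)

(-10, 16, 13)


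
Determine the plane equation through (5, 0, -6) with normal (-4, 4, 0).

The plane through P with normal n = (a, b, c) satisfies n·(r - P) = 0,
i.e. ax + by + cz = a·x₀ + b·y₀ + c·z₀.
d = (-4)·5 + 4·0 + 0·(-6)
  = -20 + 0 + 0
  = -20
Equation: -4x + 4y = -20

-4x + 4y = -20


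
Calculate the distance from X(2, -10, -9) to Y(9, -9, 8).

d = √[(x₂-x₁)² + (y₂-y₁)² + (z₂-z₁)²]
  = √[7² + 1² + 17²]
  = √[49 + 1 + 289]
  = √339
  ≈ 18.41

18.41


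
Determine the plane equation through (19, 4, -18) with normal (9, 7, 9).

The plane through P with normal n = (a, b, c) satisfies n·(r - P) = 0,
i.e. ax + by + cz = a·x₀ + b·y₀ + c·z₀.
d = 9·19 + 7·4 + 9·(-18)
  = 171 + 28 - 162
  = 37
Equation: 9x + 7y + 9z = 37

9x + 7y + 9z = 37


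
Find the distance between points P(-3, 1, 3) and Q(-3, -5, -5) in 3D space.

d = √[(x₂-x₁)² + (y₂-y₁)² + (z₂-z₁)²]
  = √[0² + (-6)² + (-8)²]
  = √[0 + 36 + 64]
  = √100
  ≈ 10

10


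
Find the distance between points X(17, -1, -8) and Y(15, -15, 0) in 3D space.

d = √[(x₂-x₁)² + (y₂-y₁)² + (z₂-z₁)²]
  = √[(-2)² + (-14)² + 8²]
  = √[4 + 196 + 64]
  = √264
  ≈ 16.25

16.25


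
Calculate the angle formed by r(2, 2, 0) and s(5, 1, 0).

r·s = 2·5 + 2·1 + 0·0 = 10 + 2 + 0 = 12
|r| = √(2² + 2² + 0²) = √8 ≈ 2.828
|s| = √(5² + 1² + 0²) = √26 ≈ 5.099
cos θ = (r·s)/(|r||s|) = 12/(2.828·5.099) ≈ 0.8321
θ = arccos(0.8321) ≈ 33.69°

33.69°


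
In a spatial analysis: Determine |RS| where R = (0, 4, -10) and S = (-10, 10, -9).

d = √[(x₂-x₁)² + (y₂-y₁)² + (z₂-z₁)²]
  = √[(-10)² + 6² + 1²]
  = √[100 + 36 + 1]
  = √137
  ≈ 11.7

11.7


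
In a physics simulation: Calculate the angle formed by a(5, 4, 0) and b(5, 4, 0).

a·b = 5·5 + 4·4 + 0·0 = 25 + 16 + 0 = 41
|a| = √(5² + 4² + 0²) = √41 ≈ 6.403
|b| = √(5² + 4² + 0²) = √41 ≈ 6.403
cos θ = (a·b)/(|a||b|) = 41/(6.403·6.403) ≈ 1
θ = arccos(1) ≈ 0°

0°


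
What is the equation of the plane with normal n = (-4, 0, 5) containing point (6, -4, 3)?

The plane through P with normal n = (a, b, c) satisfies n·(r - P) = 0,
i.e. ax + by + cz = a·x₀ + b·y₀ + c·z₀.
d = (-4)·6 + 0·(-4) + 5·3
  = -24 + 0 + 15
  = -9
Equation: -4x + 5z = -9

-4x + 5z = -9


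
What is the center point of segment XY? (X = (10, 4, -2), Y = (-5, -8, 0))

M = ((x₁+x₂)/2, (y₁+y₂)/2, (z₁+z₂)/2)
  = ((10 - 5)/2, (4 - 8)/2, (-2 + 0)/2)
  = (5/2, -4/2, -2/2)
  = (2.5, -2, -1)

(2.5, -2, -1)


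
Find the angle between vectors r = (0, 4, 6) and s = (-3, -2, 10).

r·s = 0·(-3) + 4·(-2) + 6·10 = 0 - 8 + 60 = 52
|r| = √(0² + 4² + 6²) = √52 ≈ 7.211
|s| = √((-3)² + (-2)² + 10²) = √113 ≈ 10.63
cos θ = (r·s)/(|r||s|) = 52/(7.211·10.63) ≈ 0.6784
θ = arccos(0.6784) ≈ 47.28°

47.28°


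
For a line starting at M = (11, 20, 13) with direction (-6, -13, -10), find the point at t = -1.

P(t) = M + t·d
  = (11 + (-6)·(-1), 20 + (-13)·(-1), 13 + (-10)·(-1))
  = (11 + 6, 20 + 13, 13 + 10)
  = (17, 33, 23)

(17, 33, 23)


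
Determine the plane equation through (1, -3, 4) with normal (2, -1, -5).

The plane through P with normal n = (a, b, c) satisfies n·(r - P) = 0,
i.e. ax + by + cz = a·x₀ + b·y₀ + c·z₀.
d = 2·1 + (-1)·(-3) + (-5)·4
  = 2 + 3 - 20
  = -15
Equation: 2x - y - 5z = -15

2x - y - 5z = -15


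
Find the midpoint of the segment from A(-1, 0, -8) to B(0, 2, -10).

M = ((x₁+x₂)/2, (y₁+y₂)/2, (z₁+z₂)/2)
  = ((-1 + 0)/2, (0 + 2)/2, (-8 - 10)/2)
  = (-1/2, 2/2, -18/2)
  = (-0.5, 1, -9)

(-0.5, 1, -9)


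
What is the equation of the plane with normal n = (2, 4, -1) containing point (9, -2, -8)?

The plane through P with normal n = (a, b, c) satisfies n·(r - P) = 0,
i.e. ax + by + cz = a·x₀ + b·y₀ + c·z₀.
d = 2·9 + 4·(-2) + (-1)·(-8)
  = 18 - 8 + 8
  = 18
Equation: 2x + 4y - z = 18

2x + 4y - z = 18


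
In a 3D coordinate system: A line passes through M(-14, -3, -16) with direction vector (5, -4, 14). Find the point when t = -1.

P(t) = M + t·d
  = (-14 + 5·(-1), -3 + (-4)·(-1), -16 + 14·(-1))
  = (-14 - 5, -3 + 4, -16 - 14)
  = (-19, 1, -30)

(-19, 1, -30)


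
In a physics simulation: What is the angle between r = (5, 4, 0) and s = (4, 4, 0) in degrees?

r·s = 5·4 + 4·4 + 0·0 = 20 + 16 + 0 = 36
|r| = √(5² + 4² + 0²) = √41 ≈ 6.403
|s| = √(4² + 4² + 0²) = √32 ≈ 5.657
cos θ = (r·s)/(|r||s|) = 36/(6.403·5.657) ≈ 0.9939
θ = arccos(0.9939) ≈ 6.34°

6.34°


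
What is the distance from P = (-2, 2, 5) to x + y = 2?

distance = |a·x₀ + b·y₀ + c·z₀ - d| / √(a² + b² + c²)
  = |1·(-2) + 1·2 + 0·5 - 2| / √(1² + 1² + 0²)
  = |-2 + 2 + 0 - 2| / √(1 + 1 + 0)
  = |-2| / √2
  = 2 / 1.414
  ≈ 1.414

1.414


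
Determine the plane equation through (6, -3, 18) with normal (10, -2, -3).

The plane through P with normal n = (a, b, c) satisfies n·(r - P) = 0,
i.e. ax + by + cz = a·x₀ + b·y₀ + c·z₀.
d = 10·6 + (-2)·(-3) + (-3)·18
  = 60 + 6 - 54
  = 12
Equation: 10x - 2y - 3z = 12

10x - 2y - 3z = 12


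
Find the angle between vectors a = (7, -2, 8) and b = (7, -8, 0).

a·b = 7·7 + (-2)·(-8) + 8·0 = 49 + 16 + 0 = 65
|a| = √(7² + (-2)² + 8²) = √117 ≈ 10.82
|b| = √(7² + (-8)² + 0²) = √113 ≈ 10.63
cos θ = (a·b)/(|a||b|) = 65/(10.82·10.63) ≈ 0.5653
θ = arccos(0.5653) ≈ 55.58°

55.58°


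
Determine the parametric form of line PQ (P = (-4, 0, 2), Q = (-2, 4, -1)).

Direction vector d = Q - P = (-2 + 4, 4 + 0, -1 - 2) = (2, 4, -3)
Parametric form r = P + t·d:
x = -4 + 2t, y = 0 + 4t, z = 2 - 3t

x = -4 + 2t, y = 0 + 4t, z = 2 - 3t


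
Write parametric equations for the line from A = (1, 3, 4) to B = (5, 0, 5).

Direction vector d = B - A = (5 - 1, 0 - 3, 5 - 4) = (4, -3, 1)
Parametric form r = A + t·d:
x = 1 + 4t, y = 3 - 3t, z = 4 + t

x = 1 + 4t, y = 3 - 3t, z = 4 + t


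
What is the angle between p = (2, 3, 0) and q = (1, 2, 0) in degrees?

p·q = 2·1 + 3·2 + 0·0 = 2 + 6 + 0 = 8
|p| = √(2² + 3² + 0²) = √13 ≈ 3.606
|q| = √(1² + 2² + 0²) = √5 ≈ 2.236
cos θ = (p·q)/(|p||q|) = 8/(3.606·2.236) ≈ 0.9923
θ = arccos(0.9923) ≈ 7.125°

7.125°


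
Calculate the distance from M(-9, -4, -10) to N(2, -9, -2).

d = √[(x₂-x₁)² + (y₂-y₁)² + (z₂-z₁)²]
  = √[11² + (-5)² + 8²]
  = √[121 + 25 + 64]
  = √210
  ≈ 14.49

14.49


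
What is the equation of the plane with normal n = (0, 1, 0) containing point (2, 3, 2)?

The plane through P with normal n = (a, b, c) satisfies n·(r - P) = 0,
i.e. ax + by + cz = a·x₀ + b·y₀ + c·z₀.
d = 0·2 + 1·3 + 0·2
  = 0 + 3 + 0
  = 3
Equation: y = 3

y = 3


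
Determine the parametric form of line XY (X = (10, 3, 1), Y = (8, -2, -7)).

Direction vector d = Y - X = (8 - 10, -2 - 3, -7 - 1) = (-2, -5, -8)
Parametric form r = X + t·d:
x = 10 - 2t, y = 3 - 5t, z = 1 - 8t

x = 10 - 2t, y = 3 - 5t, z = 1 - 8t


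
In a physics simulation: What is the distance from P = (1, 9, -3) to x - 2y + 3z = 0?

distance = |a·x₀ + b·y₀ + c·z₀ - d| / √(a² + b² + c²)
  = |1·1 + (-2)·9 + 3·(-3) - 0| / √(1² + (-2)² + 3²)
  = |1 - 18 - 9 + 0| / √(1 + 4 + 9)
  = |-26| / √14
  = 26 / 3.742
  ≈ 6.949

6.949


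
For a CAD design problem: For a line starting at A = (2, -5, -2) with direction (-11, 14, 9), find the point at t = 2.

P(t) = A + t·d
  = (2 + (-11)·2, -5 + 14·2, -2 + 9·2)
  = (2 - 22, -5 + 28, -2 + 18)
  = (-20, 23, 16)

(-20, 23, 16)


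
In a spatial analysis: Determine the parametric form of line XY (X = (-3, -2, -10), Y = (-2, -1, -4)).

Direction vector d = Y - X = (-2 + 3, -1 + 2, -4 + 10) = (1, 1, 6)
Parametric form r = X + t·d:
x = -3 + t, y = -2 + t, z = -10 + 6t

x = -3 + t, y = -2 + t, z = -10 + 6t


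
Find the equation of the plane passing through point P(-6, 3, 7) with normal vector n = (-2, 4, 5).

The plane through P with normal n = (a, b, c) satisfies n·(r - P) = 0,
i.e. ax + by + cz = a·x₀ + b·y₀ + c·z₀.
d = (-2)·(-6) + 4·3 + 5·7
  = 12 + 12 + 35
  = 59
Equation: -2x + 4y + 5z = 59

-2x + 4y + 5z = 59


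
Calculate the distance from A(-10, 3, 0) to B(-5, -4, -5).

d = √[(x₂-x₁)² + (y₂-y₁)² + (z₂-z₁)²]
  = √[5² + (-7)² + (-5)²]
  = √[25 + 49 + 25]
  = √99
  ≈ 9.95

9.95


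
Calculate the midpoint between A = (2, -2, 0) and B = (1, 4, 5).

M = ((x₁+x₂)/2, (y₁+y₂)/2, (z₁+z₂)/2)
  = ((2 + 1)/2, (-2 + 4)/2, (0 + 5)/2)
  = (3/2, 2/2, 5/2)
  = (1.5, 1, 2.5)

(1.5, 1, 2.5)


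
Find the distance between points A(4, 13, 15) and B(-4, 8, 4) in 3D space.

d = √[(x₂-x₁)² + (y₂-y₁)² + (z₂-z₁)²]
  = √[(-8)² + (-5)² + (-11)²]
  = √[64 + 25 + 121]
  = √210
  ≈ 14.49

14.49


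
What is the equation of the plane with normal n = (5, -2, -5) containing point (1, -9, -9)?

The plane through P with normal n = (a, b, c) satisfies n·(r - P) = 0,
i.e. ax + by + cz = a·x₀ + b·y₀ + c·z₀.
d = 5·1 + (-2)·(-9) + (-5)·(-9)
  = 5 + 18 + 45
  = 68
Equation: 5x - 2y - 5z = 68

5x - 2y - 5z = 68


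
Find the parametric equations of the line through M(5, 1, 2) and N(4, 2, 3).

Direction vector d = N - M = (4 - 5, 2 - 1, 3 - 2) = (-1, 1, 1)
Parametric form r = M + t·d:
x = 5 - t, y = 1 + t, z = 2 + t

x = 5 - t, y = 1 + t, z = 2 + t


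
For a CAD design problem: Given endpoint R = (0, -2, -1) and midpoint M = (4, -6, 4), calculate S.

S = 2M - R
  = (2·4 - 0, 2·(-6) - (-2), 2·4 - (-1))
  = (8 + 0, -12 + 2, 8 + 1)
  = (8, -10, 9)

(8, -10, 9)


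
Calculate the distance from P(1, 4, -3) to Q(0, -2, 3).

d = √[(x₂-x₁)² + (y₂-y₁)² + (z₂-z₁)²]
  = √[(-1)² + (-6)² + 6²]
  = √[1 + 36 + 36]
  = √73
  ≈ 8.544

8.544


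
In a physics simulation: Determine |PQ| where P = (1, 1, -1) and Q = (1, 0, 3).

d = √[(x₂-x₁)² + (y₂-y₁)² + (z₂-z₁)²]
  = √[0² + (-1)² + 4²]
  = √[0 + 1 + 16]
  = √17
  ≈ 4.123

4.123


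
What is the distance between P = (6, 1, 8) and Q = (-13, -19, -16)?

d = √[(x₂-x₁)² + (y₂-y₁)² + (z₂-z₁)²]
  = √[(-19)² + (-20)² + (-24)²]
  = √[361 + 400 + 576]
  = √1337
  ≈ 36.57

36.57


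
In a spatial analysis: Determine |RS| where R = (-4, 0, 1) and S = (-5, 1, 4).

d = √[(x₂-x₁)² + (y₂-y₁)² + (z₂-z₁)²]
  = √[(-1)² + 1² + 3²]
  = √[1 + 1 + 9]
  = √11
  ≈ 3.317

3.317
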